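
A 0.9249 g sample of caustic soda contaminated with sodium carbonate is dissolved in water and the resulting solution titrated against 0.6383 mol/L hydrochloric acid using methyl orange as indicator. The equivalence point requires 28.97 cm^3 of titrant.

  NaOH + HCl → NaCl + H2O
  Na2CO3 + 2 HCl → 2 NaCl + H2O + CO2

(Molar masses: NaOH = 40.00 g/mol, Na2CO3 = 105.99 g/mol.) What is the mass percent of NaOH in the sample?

n(HCl) = 0.02897 × 0.6383 = 0.01849 mol
Let x = n(NaOH), y = n(Na2CO3).
Titrant: 1x + 2y = 0.01849;  mass: 40.00x + 105.99y = 0.9249
Solving, x = 4.237 × 10^-3 mol, y = 7.127 × 10^-3 mol
mass of NaOH = 4.237 × 10^-3 × 40.00 = 0.1695 g
% NaOH = 0.1695 / 0.9249 × 100 = 18.32 %

18.32 %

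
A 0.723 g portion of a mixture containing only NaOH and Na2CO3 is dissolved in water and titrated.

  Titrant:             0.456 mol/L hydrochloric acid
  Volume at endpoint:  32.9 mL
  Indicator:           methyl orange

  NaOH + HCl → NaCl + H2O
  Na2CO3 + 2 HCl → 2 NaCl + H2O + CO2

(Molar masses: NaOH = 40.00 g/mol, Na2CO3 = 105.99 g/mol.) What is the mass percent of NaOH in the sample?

30.7 %

n(HCl) = 0.0329 × 0.456 = 0.0150 mol
Let x = n(NaOH), y = n(Na2CO3).
Titrant: 1x + 2y = 0.0150;  mass: 40.00x + 105.99y = 0.723
Solving, x = 5.54 × 10^-3 mol, y = 4.73 × 10^-3 mol
mass of NaOH = 5.54 × 10^-3 × 40.00 = 0.222 g
% NaOH = 0.222 / 0.723 × 100 = 30.7 %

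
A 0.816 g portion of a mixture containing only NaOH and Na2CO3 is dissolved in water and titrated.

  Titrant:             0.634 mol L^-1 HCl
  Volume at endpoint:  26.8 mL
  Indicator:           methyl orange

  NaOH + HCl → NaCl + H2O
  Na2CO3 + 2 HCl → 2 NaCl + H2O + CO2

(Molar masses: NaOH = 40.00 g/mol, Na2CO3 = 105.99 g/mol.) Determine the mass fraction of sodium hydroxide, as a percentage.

n(HCl) = 0.0268 × 0.634 = 0.0170 mol
Let x = n(NaOH), y = n(Na2CO3).
Titrant: 1x + 2y = 0.0170;  mass: 40.00x + 105.99y = 0.816
Solving, x = 6.50 × 10^-3 mol, y = 5.25 × 10^-3 mol
mass of NaOH = 6.50 × 10^-3 × 40.00 = 0.260 g
% NaOH = 0.260 / 0.816 × 100 = 31.9 %

31.9 %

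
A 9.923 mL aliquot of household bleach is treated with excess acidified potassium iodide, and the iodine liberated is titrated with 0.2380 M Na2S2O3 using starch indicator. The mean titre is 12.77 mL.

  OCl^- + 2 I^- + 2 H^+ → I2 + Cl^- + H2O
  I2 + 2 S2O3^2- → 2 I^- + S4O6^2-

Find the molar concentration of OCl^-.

n(S2O3^2-) = 0.01277 × 0.2380 = 3.039 × 10^-3 mol
n(I2) = n(S2O3^2-)/2 = 1.520 × 10^-3 mol
n(OCl^-) in the aliquot = 1.520 × 10^-3 mol (1:1 ratio)
[OCl^-] = 1.520 × 10^-3 / 0.009923 = 0.1531 mol/L

0.1531 M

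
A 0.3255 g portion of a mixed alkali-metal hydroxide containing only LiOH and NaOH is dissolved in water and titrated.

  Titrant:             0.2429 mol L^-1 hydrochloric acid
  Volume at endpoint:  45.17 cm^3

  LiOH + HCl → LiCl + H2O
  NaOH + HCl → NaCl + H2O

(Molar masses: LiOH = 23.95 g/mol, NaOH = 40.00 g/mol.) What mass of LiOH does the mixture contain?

0.1692 g

n(HCl) = 0.04517 × 0.2429 = 0.01097 mol
Let x = n(LiOH), y = n(NaOH).
Titrant: 1x + 1y = 0.01097;  mass: 23.95x + 40.00y = 0.3255
Solving, x = 7.064 × 10^-3 mol, y = 3.908 × 10^-3 mol
mass of LiOH = 7.064 × 10^-3 × 23.95 = 0.1692 g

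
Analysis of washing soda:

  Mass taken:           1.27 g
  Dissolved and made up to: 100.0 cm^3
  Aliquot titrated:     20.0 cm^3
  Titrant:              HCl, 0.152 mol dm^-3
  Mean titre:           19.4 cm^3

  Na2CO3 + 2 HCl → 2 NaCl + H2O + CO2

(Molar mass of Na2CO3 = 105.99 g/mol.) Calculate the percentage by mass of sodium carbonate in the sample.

61.5 %

n(HCl) per titration = 0.0194 × 0.152 = 2.95 × 10^-3 mol
From the 1:2 ratio, n(Na2CO3) in each aliquot = 1/2 × 2.95 × 10^-3 = 1.47 × 10^-3 mol
n(Na2CO3) in the whole flask = 1.47 × 10^-3 × 100.0/20.0 = 7.37 × 10^-3 mol
mass of Na2CO3 = 7.37 × 10^-3 × 105.99 = 0.781 g
% Na2CO3 = 0.781 / 1.27 × 100 = 61.5 %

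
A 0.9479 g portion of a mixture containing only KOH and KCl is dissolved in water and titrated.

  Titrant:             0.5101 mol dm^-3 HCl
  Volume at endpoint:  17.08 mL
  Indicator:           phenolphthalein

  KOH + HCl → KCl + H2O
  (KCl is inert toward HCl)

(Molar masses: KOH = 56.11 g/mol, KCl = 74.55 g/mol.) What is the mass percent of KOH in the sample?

n(HCl) = 0.01708 × 0.5101 = 8.713 × 10^-3 mol
Let x = n(KOH), y = n(KCl).
Titrant: 1x = 8.713 × 10^-3;  mass: 56.11x + 74.55y = 0.9479
Solving, x = 8.713 × 10^-3 mol, y = 6.157 × 10^-3 mol
mass of KOH = 8.713 × 10^-3 × 56.11 = 0.4889 g
% KOH = 0.4889 / 0.9479 × 100 = 51.57 %

51.57 %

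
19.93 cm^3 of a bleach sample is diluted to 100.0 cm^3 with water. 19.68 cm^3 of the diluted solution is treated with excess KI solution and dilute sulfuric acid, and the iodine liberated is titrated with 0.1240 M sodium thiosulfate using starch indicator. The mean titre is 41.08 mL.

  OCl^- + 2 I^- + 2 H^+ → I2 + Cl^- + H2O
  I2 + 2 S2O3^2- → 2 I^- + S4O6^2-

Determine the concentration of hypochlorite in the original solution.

n(S2O3^2-) = 0.04108 × 0.1240 = 5.094 × 10^-3 mol
n(I2) = n(S2O3^2-)/2 = 2.547 × 10^-3 mol
n(OCl^-) in the aliquot = 2.547 × 10^-3 mol (1:1 ratio)
[OCl^-]_dilute = 2.547 × 10^-3 / 0.01968 = 0.1294 mol/L
[OCl^-]_original = 0.1294 × 100.0/19.93 = 0.6494 mol/L

0.6494 M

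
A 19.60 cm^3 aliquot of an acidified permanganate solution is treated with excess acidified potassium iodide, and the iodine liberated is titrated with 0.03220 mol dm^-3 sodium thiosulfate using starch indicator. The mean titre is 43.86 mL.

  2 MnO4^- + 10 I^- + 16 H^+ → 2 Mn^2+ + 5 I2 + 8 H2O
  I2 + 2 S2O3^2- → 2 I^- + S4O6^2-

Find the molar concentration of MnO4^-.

0.01441 mol/L

n(S2O3^2-) = 0.04386 × 0.03220 = 1.412 × 10^-3 mol
n(I2) = n(S2O3^2-)/2 = 7.061 × 10^-4 mol
From the 2:5 ratio, n(MnO4^-) in the aliquot = 2/5 × 7.061 × 10^-4 = 2.825 × 10^-4 mol
[MnO4^-] = 2.825 × 10^-4 / 0.01960 = 0.01441 mol/L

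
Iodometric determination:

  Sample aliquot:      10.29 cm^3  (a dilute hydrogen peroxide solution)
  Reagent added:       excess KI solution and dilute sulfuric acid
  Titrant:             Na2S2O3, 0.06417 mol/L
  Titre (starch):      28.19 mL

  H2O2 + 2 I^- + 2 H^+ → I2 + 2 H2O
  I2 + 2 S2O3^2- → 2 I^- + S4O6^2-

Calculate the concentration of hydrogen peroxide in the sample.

0.08790 mol/L

n(S2O3^2-) = 0.02819 × 0.06417 = 1.809 × 10^-3 mol
n(I2) = n(S2O3^2-)/2 = 9.045 × 10^-4 mol
n(H2O2) in the aliquot = 9.045 × 10^-4 mol (1:1 ratio)
[H2O2] = 9.045 × 10^-4 / 0.01029 = 0.08790 mol/L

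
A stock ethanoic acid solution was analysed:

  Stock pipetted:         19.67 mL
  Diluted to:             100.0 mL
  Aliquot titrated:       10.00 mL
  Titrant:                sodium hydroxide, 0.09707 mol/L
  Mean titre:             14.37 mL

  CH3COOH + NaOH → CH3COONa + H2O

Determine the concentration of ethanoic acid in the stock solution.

n(NaOH) = 0.01437 × 0.09707 = 1.395 × 10^-3 mol
n(CH3COOH) in the aliquot = 1.395 × 10^-3 mol (1:1 ratio)
[CH3COOH]_dilute = 1.395 × 10^-3 / 0.01000 = 0.1395 mol/L
Dilution factor = 100.0 / 19.67 = 5.084
[CH3COOH]_stock = 0.1395 × 5.084 = 0.7091 mol/L

0.7091 mol/L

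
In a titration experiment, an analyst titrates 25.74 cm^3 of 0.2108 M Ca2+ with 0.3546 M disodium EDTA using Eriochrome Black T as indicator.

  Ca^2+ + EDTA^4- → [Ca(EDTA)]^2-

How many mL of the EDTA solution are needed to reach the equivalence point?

15.30 mL

n(Ca2+) = 0.02574 L × 0.2108 mol/L = 5.426 × 10^-3 mol
n(EDTA) = 5.426 × 10^-3 mol (1:1 stoichiometry)
V(EDTA) = 5.426 × 10^-3 mol / 0.3546 mol/L = 0.01530 L = 15.30 mL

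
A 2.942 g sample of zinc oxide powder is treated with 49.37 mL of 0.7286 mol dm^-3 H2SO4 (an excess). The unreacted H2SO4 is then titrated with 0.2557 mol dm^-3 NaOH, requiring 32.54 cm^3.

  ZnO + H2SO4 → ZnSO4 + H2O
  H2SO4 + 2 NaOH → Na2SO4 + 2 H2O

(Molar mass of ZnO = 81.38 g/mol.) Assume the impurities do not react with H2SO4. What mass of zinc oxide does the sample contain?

n(H2SO4) added = 0.04937 × 0.7286 = 0.03597 mol
n(NaOH) used in back-titration = 0.03254 × 0.2557 = 8.320 × 10^-3 mol
From the 1:2 ratio, n(H2SO4) left over = 1/2 × 8.320 × 10^-3 = 4.160 × 10^-3 mol
n(H2SO4) consumed by analyte = 0.03597 − 4.160 × 10^-3 = 0.03181 mol
n(ZnO) = 0.03181 mol (1:1 ratio)
mass of ZnO = 0.03181 × 81.38 = 2.589 g

2.589 g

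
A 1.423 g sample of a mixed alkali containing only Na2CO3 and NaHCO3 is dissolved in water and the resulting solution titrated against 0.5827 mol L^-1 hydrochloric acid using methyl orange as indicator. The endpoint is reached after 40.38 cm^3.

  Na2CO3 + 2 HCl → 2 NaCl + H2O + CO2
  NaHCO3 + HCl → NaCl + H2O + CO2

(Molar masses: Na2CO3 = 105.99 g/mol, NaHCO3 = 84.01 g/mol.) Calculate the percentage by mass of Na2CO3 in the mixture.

66.49 %

n(HCl) = 0.04038 × 0.5827 = 0.02353 mol
Let x = n(Na2CO3), y = n(NaHCO3).
Titrant: 2x + 1y = 0.02353;  mass: 105.99x + 84.01y = 1.423
Solving, x = 8.926 × 10^-3 mol, y = 5.677 × 10^-3 mol
mass of Na2CO3 = 8.926 × 10^-3 × 105.99 = 0.9461 g
% Na2CO3 = 0.9461 / 1.423 × 100 = 66.49 %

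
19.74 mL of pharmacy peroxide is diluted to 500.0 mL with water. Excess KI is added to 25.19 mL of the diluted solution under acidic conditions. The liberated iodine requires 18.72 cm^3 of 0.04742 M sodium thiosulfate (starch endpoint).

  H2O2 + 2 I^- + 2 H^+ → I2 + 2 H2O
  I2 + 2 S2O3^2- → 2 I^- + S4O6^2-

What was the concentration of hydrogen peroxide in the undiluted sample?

0.4463 M

n(S2O3^2-) = 0.01872 × 0.04742 = 8.877 × 10^-4 mol
n(I2) = n(S2O3^2-)/2 = 4.439 × 10^-4 mol
n(H2O2) in the aliquot = 4.439 × 10^-4 mol (1:1 ratio)
[H2O2]_dilute = 4.439 × 10^-4 / 0.02519 = 0.01762 mol/L
[H2O2]_original = 0.01762 × 500.0/19.74 = 0.4463 mol/L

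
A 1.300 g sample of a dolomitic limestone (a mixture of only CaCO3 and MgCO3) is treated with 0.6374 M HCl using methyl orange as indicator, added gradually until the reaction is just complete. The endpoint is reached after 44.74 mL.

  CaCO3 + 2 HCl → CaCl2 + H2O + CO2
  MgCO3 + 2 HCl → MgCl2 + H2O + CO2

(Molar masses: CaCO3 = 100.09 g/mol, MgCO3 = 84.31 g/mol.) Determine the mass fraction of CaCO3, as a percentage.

47.74 %

n(HCl) = 0.04474 × 0.6374 = 0.02852 mol
Let x = n(CaCO3), y = n(MgCO3).
Titrant: 2x + 2y = 0.02852;  mass: 100.09x + 84.31y = 1.300
Solving, x = 6.201 × 10^-3 mol, y = 8.057 × 10^-3 mol
mass of CaCO3 = 6.201 × 10^-3 × 100.09 = 0.6207 g
% CaCO3 = 0.6207 / 1.300 × 100 = 47.74 %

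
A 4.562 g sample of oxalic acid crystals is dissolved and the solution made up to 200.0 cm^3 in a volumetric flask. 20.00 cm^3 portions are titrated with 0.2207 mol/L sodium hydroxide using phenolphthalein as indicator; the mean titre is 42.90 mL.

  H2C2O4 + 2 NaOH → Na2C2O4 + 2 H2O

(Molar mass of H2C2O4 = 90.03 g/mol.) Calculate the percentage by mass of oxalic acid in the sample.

n(NaOH) per titration = 0.04290 × 0.2207 = 9.468 × 10^-3 mol
From the 1:2 ratio, n(H2C2O4) in each aliquot = 1/2 × 9.468 × 10^-3 = 4.734 × 10^-3 mol
n(H2C2O4) in the whole flask = 4.734 × 10^-3 × 200.0/20.00 = 0.04734 mol
mass of H2C2O4 = 0.04734 × 90.03 = 4.262 g
% H2C2O4 = 4.262 / 4.562 × 100 = 93.42 %

93.42 %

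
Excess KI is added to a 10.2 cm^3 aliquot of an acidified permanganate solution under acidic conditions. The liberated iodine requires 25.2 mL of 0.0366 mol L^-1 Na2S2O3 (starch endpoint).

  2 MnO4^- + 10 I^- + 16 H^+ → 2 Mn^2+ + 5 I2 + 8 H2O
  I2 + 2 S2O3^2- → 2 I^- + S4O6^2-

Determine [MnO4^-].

n(S2O3^2-) = 0.0252 × 0.0366 = 9.22 × 10^-4 mol
n(I2) = n(S2O3^2-)/2 = 4.61 × 10^-4 mol
From the 2:5 ratio, n(MnO4^-) in the aliquot = 2/5 × 4.61 × 10^-4 = 1.84 × 10^-4 mol
[MnO4^-] = 1.84 × 10^-4 / 0.0102 = 0.0181 mol/L

0.0181 mol/L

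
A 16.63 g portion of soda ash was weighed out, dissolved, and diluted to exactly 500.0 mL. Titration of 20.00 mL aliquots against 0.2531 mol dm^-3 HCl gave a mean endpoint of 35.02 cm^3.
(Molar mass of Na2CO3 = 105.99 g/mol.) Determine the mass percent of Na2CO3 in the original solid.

70.61 %

Na2CO3 + 2 HCl → 2 NaCl + H2O + CO2
n(HCl) per titration = 0.03502 × 0.2531 = 8.864 × 10^-3 mol
From the 1:2 ratio, n(Na2CO3) in each aliquot = 1/2 × 8.864 × 10^-3 = 4.432 × 10^-3 mol
n(Na2CO3) in the whole flask = 4.432 × 10^-3 × 500.0/20.00 = 0.1108 mol
mass of Na2CO3 = 0.1108 × 105.99 = 11.74 g
% Na2CO3 = 11.74 / 16.63 × 100 = 70.61 %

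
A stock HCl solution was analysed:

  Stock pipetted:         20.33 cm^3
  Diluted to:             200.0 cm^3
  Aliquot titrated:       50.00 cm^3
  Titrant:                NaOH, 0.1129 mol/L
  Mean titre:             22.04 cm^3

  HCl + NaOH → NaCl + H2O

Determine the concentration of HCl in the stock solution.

n(NaOH) = 0.02204 × 0.1129 = 2.488 × 10^-3 mol
n(HCl) in the aliquot = 2.488 × 10^-3 mol (1:1 ratio)
[HCl]_dilute = 2.488 × 10^-3 / 0.05000 = 0.04977 mol/L
Dilution factor = 200.0 / 20.33 = 9.838
[HCl]_stock = 0.04977 × 9.838 = 0.4896 mol/L

0.4896 mol/L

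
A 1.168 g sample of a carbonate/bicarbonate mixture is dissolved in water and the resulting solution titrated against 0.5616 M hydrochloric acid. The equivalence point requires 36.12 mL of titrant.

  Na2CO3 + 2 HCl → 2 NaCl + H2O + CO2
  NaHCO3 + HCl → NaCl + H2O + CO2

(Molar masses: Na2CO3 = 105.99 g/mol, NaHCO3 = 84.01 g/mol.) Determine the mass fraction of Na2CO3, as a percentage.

78.43 %

n(HCl) = 0.03612 × 0.5616 = 0.02028 mol
Let x = n(Na2CO3), y = n(NaHCO3).
Titrant: 2x + 1y = 0.02028;  mass: 105.99x + 84.01y = 1.168
Solving, x = 8.643 × 10^-3 mol, y = 2.998 × 10^-3 mol
mass of Na2CO3 = 8.643 × 10^-3 × 105.99 = 0.9161 g
% Na2CO3 = 0.9161 / 1.168 × 100 = 78.43 %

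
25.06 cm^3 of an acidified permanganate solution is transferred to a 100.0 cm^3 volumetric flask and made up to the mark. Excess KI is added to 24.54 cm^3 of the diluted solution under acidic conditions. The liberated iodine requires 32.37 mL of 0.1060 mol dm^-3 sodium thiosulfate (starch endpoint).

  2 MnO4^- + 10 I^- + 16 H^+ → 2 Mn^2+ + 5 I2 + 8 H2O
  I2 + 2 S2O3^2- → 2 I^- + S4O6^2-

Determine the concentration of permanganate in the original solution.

0.1116 mol/L

n(S2O3^2-) = 0.03237 × 0.1060 = 3.431 × 10^-3 mol
n(I2) = n(S2O3^2-)/2 = 1.716 × 10^-3 mol
From the 2:5 ratio, n(MnO4^-) in the aliquot = 2/5 × 1.716 × 10^-3 = 6.862 × 10^-4 mol
[MnO4^-]_dilute = 6.862 × 10^-4 / 0.02454 = 0.02796 mol/L
[MnO4^-]_original = 0.02796 × 100.0/25.06 = 0.1116 mol/L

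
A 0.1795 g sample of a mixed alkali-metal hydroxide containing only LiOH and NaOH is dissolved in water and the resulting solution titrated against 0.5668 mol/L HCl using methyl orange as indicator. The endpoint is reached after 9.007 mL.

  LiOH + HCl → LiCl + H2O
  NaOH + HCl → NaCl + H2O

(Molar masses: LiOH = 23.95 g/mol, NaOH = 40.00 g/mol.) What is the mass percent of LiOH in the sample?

n(HCl) = 0.009007 × 0.5668 = 5.105 × 10^-3 mol
Let x = n(LiOH), y = n(NaOH).
Titrant: 1x + 1y = 5.105 × 10^-3;  mass: 23.95x + 40.00y = 0.1795
Solving, x = 1.539 × 10^-3 mol, y = 3.566 × 10^-3 mol
mass of LiOH = 1.539 × 10^-3 × 23.95 = 0.03687 g
% LiOH = 0.03687 / 0.1795 × 100 = 20.54 %

20.54 %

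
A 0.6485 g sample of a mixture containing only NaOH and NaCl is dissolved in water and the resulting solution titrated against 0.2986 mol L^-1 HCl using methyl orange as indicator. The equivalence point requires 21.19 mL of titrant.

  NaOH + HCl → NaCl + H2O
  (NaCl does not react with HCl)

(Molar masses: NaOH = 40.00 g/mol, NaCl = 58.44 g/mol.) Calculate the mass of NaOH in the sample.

n(HCl) = 0.02119 × 0.2986 = 6.327 × 10^-3 mol
Let x = n(NaOH), y = n(NaCl).
Titrant: 1x = 6.327 × 10^-3;  mass: 40.00x + 58.44y = 0.6485
Solving, x = 6.327 × 10^-3 mol, y = 6.766 × 10^-3 mol
mass of NaOH = 6.327 × 10^-3 × 40.00 = 0.2531 g

0.2531 g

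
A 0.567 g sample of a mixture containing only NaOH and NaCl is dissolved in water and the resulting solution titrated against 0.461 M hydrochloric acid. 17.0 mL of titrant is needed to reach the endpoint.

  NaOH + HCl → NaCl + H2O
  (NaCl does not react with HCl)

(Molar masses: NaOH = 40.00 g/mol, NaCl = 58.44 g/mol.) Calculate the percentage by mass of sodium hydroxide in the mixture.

55.3 %

n(HCl) = 0.0170 × 0.461 = 7.84 × 10^-3 mol
Let x = n(NaOH), y = n(NaCl).
Titrant: 1x = 7.84 × 10^-3;  mass: 40.00x + 58.44y = 0.567
Solving, x = 7.84 × 10^-3 mol, y = 4.34 × 10^-3 mol
mass of NaOH = 7.84 × 10^-3 × 40.00 = 0.313 g
% NaOH = 0.313 / 0.567 × 100 = 55.3 %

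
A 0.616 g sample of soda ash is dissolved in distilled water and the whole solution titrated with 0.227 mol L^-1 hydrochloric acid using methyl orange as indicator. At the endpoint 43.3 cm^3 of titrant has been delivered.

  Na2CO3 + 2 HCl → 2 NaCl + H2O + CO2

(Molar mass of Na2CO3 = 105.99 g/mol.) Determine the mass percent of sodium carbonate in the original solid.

n(HCl) = 0.0433 L × 0.227 mol/L = 9.83 × 10^-3 mol
From the 1:2 ratio, n(Na2CO3) = 1/2 × 9.83 × 10^-3 = 4.91 × 10^-3 mol
mass of Na2CO3 = 4.91 × 10^-3 × 105.99 g/mol = 0.521 g
% Na2CO3 = 0.521 / 0.616 × 100 = 84.6 %

84.6 %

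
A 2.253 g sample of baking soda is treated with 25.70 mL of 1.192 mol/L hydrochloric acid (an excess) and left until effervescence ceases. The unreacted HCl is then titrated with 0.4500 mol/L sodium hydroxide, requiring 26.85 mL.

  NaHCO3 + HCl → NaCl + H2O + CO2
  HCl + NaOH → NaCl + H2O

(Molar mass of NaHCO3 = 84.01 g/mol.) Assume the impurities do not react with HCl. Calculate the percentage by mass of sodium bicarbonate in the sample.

n(HCl) added = 0.02570 × 1.192 = 0.03063 mol
n(NaOH) used in back-titration = 0.02685 × 0.4500 = 0.01208 mol
n(HCl) left over = 0.01208 mol (1:1 ratio)
n(HCl) consumed by analyte = 0.03063 − 0.01208 = 0.01855 mol
n(NaHCO3) = 0.01855 mol (1:1 ratio)
mass of NaHCO3 = 0.01855 × 84.01 = 1.559 g
% NaHCO3 = 1.559 / 2.253 × 100 = 69.18 %

69.18 %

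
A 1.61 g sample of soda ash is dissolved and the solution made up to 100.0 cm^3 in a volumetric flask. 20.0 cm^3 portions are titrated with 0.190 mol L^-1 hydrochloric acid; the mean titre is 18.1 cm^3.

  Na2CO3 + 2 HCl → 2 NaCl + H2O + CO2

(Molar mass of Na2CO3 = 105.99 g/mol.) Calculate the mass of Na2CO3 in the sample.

n(HCl) per titration = 0.0181 × 0.190 = 3.44 × 10^-3 mol
From the 1:2 ratio, n(Na2CO3) in each aliquot = 1/2 × 3.44 × 10^-3 = 1.72 × 10^-3 mol
n(Na2CO3) in the whole flask = 1.72 × 10^-3 × 100.0/20.0 = 8.60 × 10^-3 mol
mass of Na2CO3 = 8.60 × 10^-3 × 105.99 = 0.911 g

0.911 g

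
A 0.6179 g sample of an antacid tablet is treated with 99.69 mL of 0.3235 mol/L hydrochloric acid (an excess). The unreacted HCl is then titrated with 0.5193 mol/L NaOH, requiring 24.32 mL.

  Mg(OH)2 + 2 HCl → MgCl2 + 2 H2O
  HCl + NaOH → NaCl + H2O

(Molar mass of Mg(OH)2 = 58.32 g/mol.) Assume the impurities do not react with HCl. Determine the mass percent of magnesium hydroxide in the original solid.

92.59 %

n(HCl) added = 0.09969 × 0.3235 = 0.03225 mol
n(NaOH) used in back-titration = 0.02432 × 0.5193 = 0.01263 mol
n(HCl) left over = 0.01263 mol (1:1 ratio)
n(HCl) consumed by analyte = 0.03225 − 0.01263 = 0.01962 mol
From the 1:2 ratio, n(Mg(OH)2) = 1/2 × 0.01962 = 9.810 × 10^-3 mol
mass of Mg(OH)2 = 9.810 × 10^-3 × 58.32 = 0.5721 g
% Mg(OH)2 = 0.5721 / 0.6179 × 100 = 92.59 %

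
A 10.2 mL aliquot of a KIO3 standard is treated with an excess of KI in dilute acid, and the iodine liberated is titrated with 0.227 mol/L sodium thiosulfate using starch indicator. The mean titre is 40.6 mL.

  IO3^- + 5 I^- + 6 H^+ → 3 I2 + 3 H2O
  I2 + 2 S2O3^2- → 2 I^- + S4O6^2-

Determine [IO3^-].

n(S2O3^2-) = 0.0406 × 0.227 = 9.22 × 10^-3 mol
n(I2) = n(S2O3^2-)/2 = 4.61 × 10^-3 mol
From the 1:3 ratio, n(IO3^-) in the aliquot = 1/3 × 4.61 × 10^-3 = 1.54 × 10^-3 mol
[IO3^-] = 1.54 × 10^-3 / 0.0102 = 0.151 mol/L

0.151 mol/L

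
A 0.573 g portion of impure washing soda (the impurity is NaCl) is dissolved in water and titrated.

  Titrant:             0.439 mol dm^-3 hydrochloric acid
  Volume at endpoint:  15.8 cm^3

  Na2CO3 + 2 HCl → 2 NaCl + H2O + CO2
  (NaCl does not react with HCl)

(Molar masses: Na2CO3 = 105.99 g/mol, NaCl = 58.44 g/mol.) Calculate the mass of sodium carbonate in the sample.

n(HCl) = 0.0158 × 0.439 = 6.94 × 10^-3 mol
Let x = n(Na2CO3), y = n(NaCl).
Titrant: 2x = 6.94 × 10^-3;  mass: 105.99x + 58.44y = 0.573
Solving, x = 3.47 × 10^-3 mol, y = 3.51 × 10^-3 mol
mass of Na2CO3 = 3.47 × 10^-3 × 105.99 = 0.368 g

0.368 g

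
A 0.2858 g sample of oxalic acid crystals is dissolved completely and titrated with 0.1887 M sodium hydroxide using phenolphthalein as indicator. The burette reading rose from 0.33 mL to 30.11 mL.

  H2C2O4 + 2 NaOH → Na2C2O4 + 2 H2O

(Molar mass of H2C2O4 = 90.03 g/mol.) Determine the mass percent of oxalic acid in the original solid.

n(NaOH) = 0.02978 L × 0.1887 mol/L = 5.619 × 10^-3 mol
From the 1:2 ratio, n(H2C2O4) = 1/2 × 5.619 × 10^-3 = 2.810 × 10^-3 mol
mass of H2C2O4 = 2.810 × 10^-3 × 90.03 g/mol = 0.2530 g
% H2C2O4 = 0.2530 / 0.2858 × 100 = 88.51 %

88.51 %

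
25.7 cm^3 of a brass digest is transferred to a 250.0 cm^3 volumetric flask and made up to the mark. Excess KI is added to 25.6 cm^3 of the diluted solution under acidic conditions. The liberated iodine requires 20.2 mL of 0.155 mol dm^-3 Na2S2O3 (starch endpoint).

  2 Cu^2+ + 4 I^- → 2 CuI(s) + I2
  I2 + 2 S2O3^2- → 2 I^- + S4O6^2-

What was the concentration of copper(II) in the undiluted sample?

n(S2O3^2-) = 0.0202 × 0.155 = 3.13 × 10^-3 mol
n(I2) = n(S2O3^2-)/2 = 1.57 × 10^-3 mol
From the 2:1 ratio, n(Cu2+) in the aliquot = 2/1 × 1.57 × 10^-3 = 3.13 × 10^-3 mol
[Cu2+]_dilute = 3.13 × 10^-3 / 0.0256 = 0.122 mol/L
[Cu2+]_original = 0.122 × 250.0/25.7 = 1.19 mol/L

1.19 mol/L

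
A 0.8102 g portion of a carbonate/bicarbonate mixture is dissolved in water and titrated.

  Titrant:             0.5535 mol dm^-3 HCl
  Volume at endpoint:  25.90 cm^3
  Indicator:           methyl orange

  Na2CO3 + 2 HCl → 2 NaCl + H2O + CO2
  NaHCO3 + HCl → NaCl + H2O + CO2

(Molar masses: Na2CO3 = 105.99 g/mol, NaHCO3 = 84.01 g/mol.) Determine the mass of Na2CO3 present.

0.6735 g

n(HCl) = 0.02590 × 0.5535 = 0.01434 mol
Let x = n(Na2CO3), y = n(NaHCO3).
Titrant: 2x + 1y = 0.01434;  mass: 105.99x + 84.01y = 0.8102
Solving, x = 6.354 × 10^-3 mol, y = 1.628 × 10^-3 mol
mass of Na2CO3 = 6.354 × 10^-3 × 105.99 = 0.6735 g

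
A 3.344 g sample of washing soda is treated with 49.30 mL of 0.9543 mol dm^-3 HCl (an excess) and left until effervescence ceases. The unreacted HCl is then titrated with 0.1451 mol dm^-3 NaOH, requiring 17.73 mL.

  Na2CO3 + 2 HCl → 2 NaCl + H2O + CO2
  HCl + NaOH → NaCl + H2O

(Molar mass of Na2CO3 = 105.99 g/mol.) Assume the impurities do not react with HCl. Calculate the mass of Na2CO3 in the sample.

2.357 g

n(HCl) added = 0.04930 × 0.9543 = 0.04705 mol
n(NaOH) used in back-titration = 0.01773 × 0.1451 = 2.573 × 10^-3 mol
n(HCl) left over = 2.573 × 10^-3 mol (1:1 ratio)
n(HCl) consumed by analyte = 0.04705 − 2.573 × 10^-3 = 0.04447 mol
From the 1:2 ratio, n(Na2CO3) = 1/2 × 0.04447 = 0.02224 mol
mass of Na2CO3 = 0.02224 × 105.99 = 2.357 g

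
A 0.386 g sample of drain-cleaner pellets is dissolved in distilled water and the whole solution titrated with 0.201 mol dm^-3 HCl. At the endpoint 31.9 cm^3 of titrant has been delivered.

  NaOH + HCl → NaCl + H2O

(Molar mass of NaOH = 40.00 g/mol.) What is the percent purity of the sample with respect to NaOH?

66.4 %

n(HCl) = 0.0319 L × 0.201 mol/L = 6.41 × 10^-3 mol
n(NaOH) = 6.41 × 10^-3 mol (1:1 ratio)
mass of NaOH = 6.41 × 10^-3 × 40.00 g/mol = 0.256 g
% NaOH = 0.256 / 0.386 × 100 = 66.4 %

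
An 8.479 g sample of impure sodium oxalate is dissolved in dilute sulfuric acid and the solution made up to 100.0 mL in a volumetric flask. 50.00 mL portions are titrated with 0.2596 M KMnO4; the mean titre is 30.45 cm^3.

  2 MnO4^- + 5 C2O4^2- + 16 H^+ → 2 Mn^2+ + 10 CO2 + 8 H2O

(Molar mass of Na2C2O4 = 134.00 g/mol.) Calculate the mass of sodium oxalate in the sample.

5.296 g

n(KMnO4) per titration = 0.03045 × 0.2596 = 7.905 × 10^-3 mol
From the 5:2 ratio, n(Na2C2O4) in each aliquot = 5/2 × 7.905 × 10^-3 = 0.01976 mol
n(Na2C2O4) in the whole flask = 0.01976 × 100.0/50.00 = 0.03952 mol
mass of Na2C2O4 = 0.03952 × 134.00 = 5.296 g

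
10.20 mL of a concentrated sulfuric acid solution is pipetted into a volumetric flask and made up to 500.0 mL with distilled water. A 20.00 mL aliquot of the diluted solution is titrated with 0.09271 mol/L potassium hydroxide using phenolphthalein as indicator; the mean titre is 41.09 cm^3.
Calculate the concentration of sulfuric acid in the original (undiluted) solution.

H2SO4 + 2 KOH → K2SO4 + 2 H2O
n(KOH) = 0.04109 × 0.09271 = 3.809 × 10^-3 mol
From the 1:2 ratio, n(H2SO4) in the aliquot = 1/2 × 3.809 × 10^-3 = 1.905 × 10^-3 mol
[H2SO4]_dilute = 1.905 × 10^-3 / 0.02000 = 0.09524 mol/L
Dilution factor = 500.0 / 10.20 = 49.02
[H2SO4]_stock = 0.09524 × 49.02 = 4.668 mol/L

4.668 mol/L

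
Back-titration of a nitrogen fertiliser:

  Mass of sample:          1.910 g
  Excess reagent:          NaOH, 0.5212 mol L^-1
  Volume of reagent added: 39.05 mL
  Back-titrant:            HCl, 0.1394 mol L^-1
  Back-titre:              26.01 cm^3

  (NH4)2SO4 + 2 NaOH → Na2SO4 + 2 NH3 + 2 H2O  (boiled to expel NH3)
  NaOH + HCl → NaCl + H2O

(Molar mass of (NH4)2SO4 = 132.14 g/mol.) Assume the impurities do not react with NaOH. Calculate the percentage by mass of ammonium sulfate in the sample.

57.86 %

n(NaOH) added = 0.03905 × 0.5212 = 0.02035 mol
n(HCl) used in back-titration = 0.02601 × 0.1394 = 3.626 × 10^-3 mol
n(NaOH) left over = 3.626 × 10^-3 mol (1:1 ratio)
n(NaOH) consumed by analyte = 0.02035 − 3.626 × 10^-3 = 0.01673 mol
From the 1:2 ratio, n((NH4)2SO4) = 1/2 × 0.01673 = 8.364 × 10^-3 mol
mass of (NH4)2SO4 = 8.364 × 10^-3 × 132.14 = 1.105 g
% (NH4)2SO4 = 1.105 / 1.910 × 100 = 57.86 %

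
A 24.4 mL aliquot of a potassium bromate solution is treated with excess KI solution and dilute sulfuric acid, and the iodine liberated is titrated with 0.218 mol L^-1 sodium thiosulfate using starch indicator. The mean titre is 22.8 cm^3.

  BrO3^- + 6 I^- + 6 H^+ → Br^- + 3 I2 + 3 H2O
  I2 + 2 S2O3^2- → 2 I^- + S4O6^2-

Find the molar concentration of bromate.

0.0340 mol/L

n(S2O3^2-) = 0.0228 × 0.218 = 4.97 × 10^-3 mol
n(I2) = n(S2O3^2-)/2 = 2.49 × 10^-3 mol
From the 1:3 ratio, n(BrO3^-) in the aliquot = 1/3 × 2.49 × 10^-3 = 8.28 × 10^-4 mol
[BrO3^-] = 8.28 × 10^-4 / 0.0244 = 0.0340 mol/L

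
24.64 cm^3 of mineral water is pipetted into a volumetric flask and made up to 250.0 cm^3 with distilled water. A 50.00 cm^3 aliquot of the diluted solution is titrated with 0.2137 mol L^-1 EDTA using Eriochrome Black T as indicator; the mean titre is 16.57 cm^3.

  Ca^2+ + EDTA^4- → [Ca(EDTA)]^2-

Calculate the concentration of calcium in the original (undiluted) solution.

0.7185 mol/L

n(EDTA) = 0.01657 × 0.2137 = 3.541 × 10^-3 mol
n(Ca2+) in the aliquot = 3.541 × 10^-3 mol (1:1 ratio)
[Ca2+]_dilute = 3.541 × 10^-3 / 0.05000 = 0.07082 mol/L
Dilution factor = 250.0 / 24.64 = 10.15
[Ca2+]_stock = 0.07082 × 10.15 = 0.7185 mol/L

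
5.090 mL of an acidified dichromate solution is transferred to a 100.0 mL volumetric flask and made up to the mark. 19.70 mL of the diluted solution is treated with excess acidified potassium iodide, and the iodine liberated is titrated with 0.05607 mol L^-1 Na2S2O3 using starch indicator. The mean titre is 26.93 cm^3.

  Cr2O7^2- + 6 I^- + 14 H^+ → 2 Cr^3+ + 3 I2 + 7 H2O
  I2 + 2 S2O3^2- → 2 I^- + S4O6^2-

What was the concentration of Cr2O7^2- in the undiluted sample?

0.2510 mol/L

n(S2O3^2-) = 0.02693 × 0.05607 = 1.510 × 10^-3 mol
n(I2) = n(S2O3^2-)/2 = 7.550 × 10^-4 mol
From the 1:3 ratio, n(Cr2O7^2-) in the aliquot = 1/3 × 7.550 × 10^-4 = 2.517 × 10^-4 mol
[Cr2O7^2-]_dilute = 2.517 × 10^-4 / 0.01970 = 0.01277 mol/L
[Cr2O7^2-]_original = 0.01277 × 100.0/5.090 = 0.2510 mol/L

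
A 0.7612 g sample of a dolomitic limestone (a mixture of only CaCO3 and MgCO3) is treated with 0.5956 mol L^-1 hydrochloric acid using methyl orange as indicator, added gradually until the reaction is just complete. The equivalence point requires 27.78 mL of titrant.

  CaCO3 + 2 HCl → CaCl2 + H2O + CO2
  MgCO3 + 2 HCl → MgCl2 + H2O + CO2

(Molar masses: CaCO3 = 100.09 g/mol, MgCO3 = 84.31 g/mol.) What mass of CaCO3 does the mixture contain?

n(HCl) = 0.02778 × 0.5956 = 0.01655 mol
Let x = n(CaCO3), y = n(MgCO3).
Titrant: 2x + 2y = 0.01655;  mass: 100.09x + 84.31y = 0.7612
Solving, x = 4.038 × 10^-3 mol, y = 4.235 × 10^-3 mol
mass of CaCO3 = 4.038 × 10^-3 × 100.09 = 0.4041 g

0.4041 g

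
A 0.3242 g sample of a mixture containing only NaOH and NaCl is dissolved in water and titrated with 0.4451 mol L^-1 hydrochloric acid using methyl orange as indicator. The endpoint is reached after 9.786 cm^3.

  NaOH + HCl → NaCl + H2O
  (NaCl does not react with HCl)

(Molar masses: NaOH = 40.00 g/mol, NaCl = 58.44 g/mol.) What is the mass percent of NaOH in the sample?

53.74 %

n(HCl) = 0.009786 × 0.4451 = 4.356 × 10^-3 mol
Let x = n(NaOH), y = n(NaCl).
Titrant: 1x = 4.356 × 10^-3;  mass: 40.00x + 58.44y = 0.3242
Solving, x = 4.356 × 10^-3 mol, y = 2.566 × 10^-3 mol
mass of NaOH = 4.356 × 10^-3 × 40.00 = 0.1742 g
% NaOH = 0.1742 / 0.3242 × 100 = 53.74 %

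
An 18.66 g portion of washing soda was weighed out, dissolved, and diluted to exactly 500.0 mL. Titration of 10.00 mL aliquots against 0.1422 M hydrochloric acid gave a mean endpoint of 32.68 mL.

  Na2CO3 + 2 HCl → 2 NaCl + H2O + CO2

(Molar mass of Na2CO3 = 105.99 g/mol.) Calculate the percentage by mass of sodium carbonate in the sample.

65.99 %

n(HCl) per titration = 0.03268 × 0.1422 = 4.647 × 10^-3 mol
From the 1:2 ratio, n(Na2CO3) in each aliquot = 1/2 × 4.647 × 10^-3 = 2.324 × 10^-3 mol
n(Na2CO3) in the whole flask = 2.324 × 10^-3 × 500.0/10.00 = 0.1162 mol
mass of Na2CO3 = 0.1162 × 105.99 = 12.31 g
% Na2CO3 = 12.31 / 18.66 × 100 = 65.99 %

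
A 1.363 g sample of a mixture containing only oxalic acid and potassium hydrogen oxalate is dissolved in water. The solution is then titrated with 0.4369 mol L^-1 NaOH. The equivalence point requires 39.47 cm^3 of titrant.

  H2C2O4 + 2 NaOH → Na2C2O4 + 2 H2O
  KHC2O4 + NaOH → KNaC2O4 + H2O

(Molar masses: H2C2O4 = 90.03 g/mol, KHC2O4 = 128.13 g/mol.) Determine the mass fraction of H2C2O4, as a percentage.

33.64 %

n(NaOH) = 0.03947 × 0.4369 = 0.01724 mol
Let x = n(H2C2O4), y = n(KHC2O4).
Titrant: 2x + 1y = 0.01724;  mass: 90.03x + 128.13y = 1.363
Solving, x = 5.093 × 10^-3 mol, y = 7.059 × 10^-3 mol
mass of H2C2O4 = 5.093 × 10^-3 × 90.03 = 0.4585 g
% H2C2O4 = 0.4585 / 1.363 × 100 = 33.64 %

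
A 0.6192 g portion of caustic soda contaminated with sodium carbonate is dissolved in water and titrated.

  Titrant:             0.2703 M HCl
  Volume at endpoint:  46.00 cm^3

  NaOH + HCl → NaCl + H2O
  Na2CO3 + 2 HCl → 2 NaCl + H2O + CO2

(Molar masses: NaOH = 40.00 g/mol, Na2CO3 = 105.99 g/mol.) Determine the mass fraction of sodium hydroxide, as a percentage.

n(HCl) = 0.04600 × 0.2703 = 0.01243 mol
Let x = n(NaOH), y = n(Na2CO3).
Titrant: 1x + 2y = 0.01243;  mass: 40.00x + 105.99y = 0.6192
Solving, x = 3.057 × 10^-3 mol, y = 4.688 × 10^-3 mol
mass of NaOH = 3.057 × 10^-3 × 40.00 = 0.1223 g
% NaOH = 0.1223 / 0.6192 × 100 = 19.75 %

19.75 %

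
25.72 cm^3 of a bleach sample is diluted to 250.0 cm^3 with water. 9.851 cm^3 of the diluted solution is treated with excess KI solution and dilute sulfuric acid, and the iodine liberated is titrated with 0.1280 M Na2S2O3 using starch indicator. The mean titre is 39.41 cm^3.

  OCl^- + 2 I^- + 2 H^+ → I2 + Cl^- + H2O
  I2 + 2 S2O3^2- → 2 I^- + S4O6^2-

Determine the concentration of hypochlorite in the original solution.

n(S2O3^2-) = 0.03941 × 0.1280 = 5.044 × 10^-3 mol
n(I2) = n(S2O3^2-)/2 = 2.522 × 10^-3 mol
n(OCl^-) in the aliquot = 2.522 × 10^-3 mol (1:1 ratio)
[OCl^-]_dilute = 2.522 × 10^-3 / 0.009851 = 0.2560 mol/L
[OCl^-]_original = 0.2560 × 250.0/25.72 = 2.489 mol/L

2.489 M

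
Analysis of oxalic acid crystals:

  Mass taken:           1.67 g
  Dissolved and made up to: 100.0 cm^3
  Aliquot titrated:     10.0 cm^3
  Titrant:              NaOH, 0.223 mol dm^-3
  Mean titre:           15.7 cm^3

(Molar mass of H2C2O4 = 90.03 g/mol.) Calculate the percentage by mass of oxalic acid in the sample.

H2C2O4 + 2 NaOH → Na2C2O4 + 2 H2O
n(NaOH) per titration = 0.0157 × 0.223 = 3.50 × 10^-3 mol
From the 1:2 ratio, n(H2C2O4) in each aliquot = 1/2 × 3.50 × 10^-3 = 1.75 × 10^-3 mol
n(H2C2O4) in the whole flask = 1.75 × 10^-3 × 100.0/10.0 = 0.0175 mol
mass of H2C2O4 = 0.0175 × 90.03 = 1.58 g
% H2C2O4 = 1.58 / 1.67 × 100 = 94.4 %

94.4 %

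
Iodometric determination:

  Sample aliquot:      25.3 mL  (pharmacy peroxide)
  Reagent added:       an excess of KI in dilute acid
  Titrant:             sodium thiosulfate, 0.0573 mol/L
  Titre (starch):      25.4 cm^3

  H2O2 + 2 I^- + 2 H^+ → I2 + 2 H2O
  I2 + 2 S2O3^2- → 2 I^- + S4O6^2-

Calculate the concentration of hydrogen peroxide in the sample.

n(S2O3^2-) = 0.0254 × 0.0573 = 1.46 × 10^-3 mol
n(I2) = n(S2O3^2-)/2 = 7.28 × 10^-4 mol
n(H2O2) in the aliquot = 7.28 × 10^-4 mol (1:1 ratio)
[H2O2] = 7.28 × 10^-4 / 0.0253 = 0.0288 mol/L

0.0288 mol/L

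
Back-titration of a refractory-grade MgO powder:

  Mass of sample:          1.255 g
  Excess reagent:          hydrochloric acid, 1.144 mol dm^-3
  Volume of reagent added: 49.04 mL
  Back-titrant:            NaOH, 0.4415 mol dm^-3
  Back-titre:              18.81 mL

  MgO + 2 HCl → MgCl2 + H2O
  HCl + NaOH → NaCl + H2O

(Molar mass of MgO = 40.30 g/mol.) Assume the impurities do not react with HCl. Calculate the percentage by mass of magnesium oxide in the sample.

76.74 %

n(HCl) added = 0.04904 × 1.144 = 0.05610 mol
n(NaOH) used in back-titration = 0.01881 × 0.4415 = 8.305 × 10^-3 mol
n(HCl) left over = 8.305 × 10^-3 mol (1:1 ratio)
n(HCl) consumed by analyte = 0.05610 − 8.305 × 10^-3 = 0.04780 mol
From the 1:2 ratio, n(MgO) = 1/2 × 0.04780 = 0.02390 mol
mass of MgO = 0.02390 × 40.30 = 0.9631 g
% MgO = 0.9631 / 1.255 × 100 = 76.74 %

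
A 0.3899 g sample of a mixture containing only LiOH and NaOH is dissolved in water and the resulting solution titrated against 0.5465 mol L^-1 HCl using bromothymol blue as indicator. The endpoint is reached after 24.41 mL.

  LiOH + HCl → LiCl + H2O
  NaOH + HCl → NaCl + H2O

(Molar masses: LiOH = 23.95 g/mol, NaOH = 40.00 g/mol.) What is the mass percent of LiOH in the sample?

55.00 %

n(HCl) = 0.02441 × 0.5465 = 0.01334 mol
Let x = n(LiOH), y = n(NaOH).
Titrant: 1x + 1y = 0.01334;  mass: 23.95x + 40.00y = 0.3899
Solving, x = 8.953 × 10^-3 mol, y = 4.387 × 10^-3 mol
mass of LiOH = 8.953 × 10^-3 × 23.95 = 0.2144 g
% LiOH = 0.2144 / 0.3899 × 100 = 55.00 %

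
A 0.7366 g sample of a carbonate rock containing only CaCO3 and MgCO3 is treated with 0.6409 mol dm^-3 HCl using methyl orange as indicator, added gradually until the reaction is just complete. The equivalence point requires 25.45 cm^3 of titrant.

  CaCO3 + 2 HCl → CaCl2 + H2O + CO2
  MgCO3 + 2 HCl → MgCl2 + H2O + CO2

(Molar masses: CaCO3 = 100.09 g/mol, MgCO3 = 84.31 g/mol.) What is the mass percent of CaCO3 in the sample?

42.21 %

n(HCl) = 0.02545 × 0.6409 = 0.01631 mol
Let x = n(CaCO3), y = n(MgCO3).
Titrant: 2x + 2y = 0.01631;  mass: 100.09x + 84.31y = 0.7366
Solving, x = 3.106 × 10^-3 mol, y = 5.049 × 10^-3 mol
mass of CaCO3 = 3.106 × 10^-3 × 100.09 = 0.3109 g
% CaCO3 = 0.3109 / 0.7366 × 100 = 42.21 %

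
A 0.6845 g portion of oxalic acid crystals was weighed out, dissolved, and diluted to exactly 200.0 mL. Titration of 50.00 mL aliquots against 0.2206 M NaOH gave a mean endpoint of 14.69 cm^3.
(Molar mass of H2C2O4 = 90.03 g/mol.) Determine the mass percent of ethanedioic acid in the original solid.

H2C2O4 + 2 NaOH → Na2C2O4 + 2 H2O
n(NaOH) per titration = 0.01469 × 0.2206 = 3.241 × 10^-3 mol
From the 1:2 ratio, n(H2C2O4) in each aliquot = 1/2 × 3.241 × 10^-3 = 1.620 × 10^-3 mol
n(H2C2O4) in the whole flask = 1.620 × 10^-3 × 200.0/50.00 = 6.481 × 10^-3 mol
mass of H2C2O4 = 6.481 × 10^-3 × 90.03 = 0.5835 g
% H2C2O4 = 0.5835 / 0.6845 × 100 = 85.25 %

85.25 %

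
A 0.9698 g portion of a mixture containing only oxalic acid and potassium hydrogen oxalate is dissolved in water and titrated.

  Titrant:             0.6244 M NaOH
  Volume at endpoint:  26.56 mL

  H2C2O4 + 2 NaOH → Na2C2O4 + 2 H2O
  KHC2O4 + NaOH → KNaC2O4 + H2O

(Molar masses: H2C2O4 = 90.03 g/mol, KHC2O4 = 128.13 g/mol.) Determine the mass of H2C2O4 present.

n(NaOH) = 0.02656 × 0.6244 = 0.01658 mol
Let x = n(H2C2O4), y = n(KHC2O4).
Titrant: 2x + 1y = 0.01658;  mass: 90.03x + 128.13y = 0.9698
Solving, x = 6.949 × 10^-3 mol, y = 2.686 × 10^-3 mol
mass of H2C2O4 = 6.949 × 10^-3 × 90.03 = 0.6256 g

0.6256 g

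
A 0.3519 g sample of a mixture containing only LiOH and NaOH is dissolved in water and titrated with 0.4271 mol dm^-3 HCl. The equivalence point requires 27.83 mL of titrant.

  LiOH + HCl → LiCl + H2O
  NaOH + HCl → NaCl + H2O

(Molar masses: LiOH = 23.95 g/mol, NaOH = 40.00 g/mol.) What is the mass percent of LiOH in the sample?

52.39 %

n(HCl) = 0.02783 × 0.4271 = 0.01189 mol
Let x = n(LiOH), y = n(NaOH).
Titrant: 1x + 1y = 0.01189;  mass: 23.95x + 40.00y = 0.3519
Solving, x = 7.698 × 10^-3 mol, y = 4.189 × 10^-3 mol
mass of LiOH = 7.698 × 10^-3 × 23.95 = 0.1844 g
% LiOH = 0.1844 / 0.3519 × 100 = 52.39 %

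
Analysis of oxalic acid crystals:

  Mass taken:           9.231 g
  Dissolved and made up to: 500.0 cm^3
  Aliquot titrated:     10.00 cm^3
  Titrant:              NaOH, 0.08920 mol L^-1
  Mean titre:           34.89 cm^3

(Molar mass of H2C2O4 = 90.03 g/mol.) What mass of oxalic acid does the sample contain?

7.005 g

H2C2O4 + 2 NaOH → Na2C2O4 + 2 H2O
n(NaOH) per titration = 0.03489 × 0.08920 = 3.112 × 10^-3 mol
From the 1:2 ratio, n(H2C2O4) in each aliquot = 1/2 × 3.112 × 10^-3 = 1.556 × 10^-3 mol
n(H2C2O4) in the whole flask = 1.556 × 10^-3 × 500.0/10.00 = 0.07780 mol
mass of H2C2O4 = 0.07780 × 90.03 = 7.005 g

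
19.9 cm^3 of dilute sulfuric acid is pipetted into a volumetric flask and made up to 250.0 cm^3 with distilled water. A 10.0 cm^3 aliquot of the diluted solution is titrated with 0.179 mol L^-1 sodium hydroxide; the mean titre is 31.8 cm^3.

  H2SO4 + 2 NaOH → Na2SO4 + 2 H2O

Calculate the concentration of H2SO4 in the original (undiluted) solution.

3.58 mol/L

n(NaOH) = 0.0318 × 0.179 = 5.69 × 10^-3 mol
From the 1:2 ratio, n(H2SO4) in the aliquot = 1/2 × 5.69 × 10^-3 = 2.85 × 10^-3 mol
[H2SO4]_dilute = 2.85 × 10^-3 / 0.0100 = 0.285 mol/L
Dilution factor = 250.0 / 19.9 = 12.56
[H2SO4]_stock = 0.285 × 12.56 = 3.58 mol/L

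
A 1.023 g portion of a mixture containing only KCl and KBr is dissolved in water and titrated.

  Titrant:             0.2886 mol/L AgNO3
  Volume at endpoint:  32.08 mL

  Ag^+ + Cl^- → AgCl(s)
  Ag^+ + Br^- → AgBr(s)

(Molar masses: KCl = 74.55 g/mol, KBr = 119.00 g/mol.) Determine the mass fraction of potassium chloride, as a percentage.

n(AgNO3) = 0.03208 × 0.2886 = 9.258 × 10^-3 mol
Let x = n(KCl), y = n(KBr).
Titrant: 1x + 1y = 9.258 × 10^-3;  mass: 74.55x + 119.00y = 1.023
Solving, x = 1.771 × 10^-3 mol, y = 7.487 × 10^-3 mol
mass of KCl = 1.771 × 10^-3 × 74.55 = 0.1321 g
% KCl = 0.1321 / 1.023 × 100 = 12.91 %

12.91 %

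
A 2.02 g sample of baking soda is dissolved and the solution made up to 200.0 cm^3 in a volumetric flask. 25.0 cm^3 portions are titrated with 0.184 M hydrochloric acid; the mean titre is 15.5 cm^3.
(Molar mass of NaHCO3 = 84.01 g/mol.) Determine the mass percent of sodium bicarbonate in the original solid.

94.9 %

NaHCO3 + HCl → NaCl + H2O + CO2
n(HCl) per titration = 0.0155 × 0.184 = 2.85 × 10^-3 mol
n(NaHCO3) in each aliquot = 2.85 × 10^-3 mol (1:1 ratio)
n(NaHCO3) in the whole flask = 2.85 × 10^-3 × 200.0/25.0 = 0.0228 mol
mass of NaHCO3 = 0.0228 × 84.01 = 1.92 g
% NaHCO3 = 1.92 / 2.02 × 100 = 94.9 %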